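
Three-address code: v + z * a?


Break into single-operator statements:
t1 = z * a
t2 = v + t1


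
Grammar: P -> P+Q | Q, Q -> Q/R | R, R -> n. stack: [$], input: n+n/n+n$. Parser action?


no handle on stack; shift 'n'
Action: shift


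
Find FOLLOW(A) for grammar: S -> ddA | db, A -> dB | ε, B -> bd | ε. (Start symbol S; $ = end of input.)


$ ∈ FOLLOW(S). For each A -> αBβ: add FIRST(β)\{ε} to FOLLOW(B); if β nullable, add FOLLOW(A).
FOLLOW(A) = {$}


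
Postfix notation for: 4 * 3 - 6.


Left to right (same or higher precedence on left)
Postfix: 4 3 * 6 -


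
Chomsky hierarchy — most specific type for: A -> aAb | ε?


Single nonterminal LHS, but a^n b^n is not regular
Classification: Type 2 (Context-Free)


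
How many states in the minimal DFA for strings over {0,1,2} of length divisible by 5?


Track length mod 5: states 0..4, accept at 0
Minimal DFA: 5 states


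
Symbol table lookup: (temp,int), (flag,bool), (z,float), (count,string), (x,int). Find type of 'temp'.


Lookup 'temp' → type int


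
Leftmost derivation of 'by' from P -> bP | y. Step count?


Derivation: P => bP => by
Steps: 2


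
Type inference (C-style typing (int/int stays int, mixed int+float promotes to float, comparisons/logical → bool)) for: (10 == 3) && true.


Operand types: bool && bool
Rule: logical operators take bool operands and yield bool
Result type: bool


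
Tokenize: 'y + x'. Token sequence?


Scan left to right, longest-match per lexeme
Tokens: ID(y), OP(+), ID(x)


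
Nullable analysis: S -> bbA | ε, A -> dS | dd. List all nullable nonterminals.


A nonterminal is nullable iff some alternative derives ε (directly, or every symbol in it is nullable)
Nullable: {S}


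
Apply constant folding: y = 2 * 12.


2 * 12 = 24 at compile time
Optimized: y = 24


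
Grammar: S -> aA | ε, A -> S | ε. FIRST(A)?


Per alternative of A: FIRST(S) = {a, ε}; FIRST(ε) = {ε}
FIRST(A) = {a, ε}


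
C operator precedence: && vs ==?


'==' is equality (level 6); '&&' is logical AND (level 2)
Higher level binds tighter
'==' has higher precedence than '&&'


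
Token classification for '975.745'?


Pattern: digits with a decimal point
Type: FLOAT_LITERAL


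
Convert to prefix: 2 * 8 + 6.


left-to-right (same/higher precedence on left): tree is (+ (* 2 8) 6)
Prefix: + * 2 8 6


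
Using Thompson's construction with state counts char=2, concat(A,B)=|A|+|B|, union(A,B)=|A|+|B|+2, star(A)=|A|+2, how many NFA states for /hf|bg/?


Syntax tree has 4 char leaf(s), 1 union(s), 0 star(s)
chars contribute 4×2 = 8; each union adds +2; each star adds +2
Total: 8 + 2 + 0 = 10 states


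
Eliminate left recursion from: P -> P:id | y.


Left-recursive alternatives: P:id; non-recursive: y
Introduce P': P -> yP', P' -> :idP' | ε


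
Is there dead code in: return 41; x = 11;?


statement follows a return and is unreachable
Dead: 'x = 11'


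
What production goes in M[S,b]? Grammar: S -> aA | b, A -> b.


For [S, b]: 'b' ∈ FIRST(b)
Entry: S -> b


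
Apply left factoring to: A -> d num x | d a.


Common prefix: 'd'
Factored: A -> d A', A' -> num x | a


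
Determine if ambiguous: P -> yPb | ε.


balanced y^n…b^n: each string has a unique parse
Unambiguous


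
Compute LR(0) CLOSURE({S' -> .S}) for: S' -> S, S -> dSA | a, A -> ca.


Start: S' -> .S
For each item with dot before a nonterminal B, add B -> .γ for every B-production
Closure: [S' -> .S, S -> .dSA, S -> .a]


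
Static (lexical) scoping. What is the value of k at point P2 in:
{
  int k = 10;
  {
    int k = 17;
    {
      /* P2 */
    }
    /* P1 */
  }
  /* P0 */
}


P2's block does not declare k; resolves to the enclosing declaration at depth 1
k = 17


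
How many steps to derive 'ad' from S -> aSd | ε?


Derivation: S => aSd => ad
Steps: 2


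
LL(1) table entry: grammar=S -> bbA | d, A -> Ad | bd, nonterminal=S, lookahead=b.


For [S, b]: 'b' ∈ FIRST(bbA)
Entry: S -> bbA


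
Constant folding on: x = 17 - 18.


17 - 18 = -1 at compile time
Optimized: x = -1


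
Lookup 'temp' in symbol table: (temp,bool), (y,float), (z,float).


Lookup 'temp' → type bool


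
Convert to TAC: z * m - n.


Break into single-operator statements:
t1 = z * m
t2 = t1 - n


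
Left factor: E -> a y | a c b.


Common prefix: 'a'
Factored: E -> a E', E' -> y | c b


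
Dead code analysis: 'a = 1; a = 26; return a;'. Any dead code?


first assignment to a is overwritten before any read
Dead: 'a = 1'


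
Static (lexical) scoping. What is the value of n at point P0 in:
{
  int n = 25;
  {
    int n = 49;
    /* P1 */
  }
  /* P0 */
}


n declared in the same block as P0
n = 25


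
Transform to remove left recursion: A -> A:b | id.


Left-recursive alternatives: A:b; non-recursive: id
Introduce A': A -> idA', A' -> :bA' | ε


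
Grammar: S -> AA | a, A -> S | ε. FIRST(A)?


Per alternative of A: FIRST(S) = {a, ε}; FIRST(ε) = {ε}
FIRST(A) = {a, ε}


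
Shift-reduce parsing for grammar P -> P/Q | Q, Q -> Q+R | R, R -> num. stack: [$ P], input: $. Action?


start symbol P on stack, input exhausted
Action: accept


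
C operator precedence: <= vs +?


'+' is additive (level 9); '<=' is relational (level 7)
Higher level binds tighter
'+' has higher precedence than '<='


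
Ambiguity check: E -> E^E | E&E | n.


'n^n&n' has two parse trees (no precedence encoded between ^ and &)
Ambiguous


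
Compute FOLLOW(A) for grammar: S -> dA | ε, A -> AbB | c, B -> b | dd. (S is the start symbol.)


$ ∈ FOLLOW(S). For each A -> αBβ: add FIRST(β)\{ε} to FOLLOW(B); if β nullable, add FOLLOW(A).
FOLLOW(A) = {$, b}


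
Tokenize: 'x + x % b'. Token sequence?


Scan left to right, longest-match per lexeme
Tokens: ID(x), OP(+), ID(x), OP(%), ID(b)


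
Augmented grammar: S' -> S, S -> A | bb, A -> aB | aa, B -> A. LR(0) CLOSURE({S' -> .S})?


Start: S' -> .S
For each item with dot before a nonterminal B, add B -> .γ for every B-production
Closure: [S' -> .S, S -> .A, S -> .bb, A -> .aB, A -> .aa]


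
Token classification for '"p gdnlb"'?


Pattern: double-quoted sequence
Type: STRING_LITERAL


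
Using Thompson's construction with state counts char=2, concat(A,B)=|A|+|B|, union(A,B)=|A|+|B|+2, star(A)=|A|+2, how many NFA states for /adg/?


Syntax tree has 3 char leaf(s), 0 union(s), 0 star(s)
chars contribute 3×2 = 6; each union adds +2; each star adds +2
Total: 6 + 0 + 0 = 6 states


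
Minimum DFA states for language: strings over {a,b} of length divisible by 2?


Track length mod 2: states 0..1, accept at 0
Minimal DFA: 2 states


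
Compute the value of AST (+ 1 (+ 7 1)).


Evaluate inner: (+ 7 1) = 8
Evaluate root: (+ 1 8) = 9
Result: 9


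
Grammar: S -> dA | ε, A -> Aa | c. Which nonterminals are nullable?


A nonterminal is nullable iff some alternative derives ε (directly, or every symbol in it is nullable)
Nullable: {S}


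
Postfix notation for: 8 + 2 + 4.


Left to right (same or higher precedence on left)
Postfix: 8 2 + 4 +


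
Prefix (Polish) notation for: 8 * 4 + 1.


left-to-right (same/higher precedence on left): tree is (+ (* 8 4) 1)
Prefix: + * 8 4 1


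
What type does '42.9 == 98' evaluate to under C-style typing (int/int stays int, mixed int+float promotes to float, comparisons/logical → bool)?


Operand types: float == int
Rule: comparison yields bool
Result type: bool


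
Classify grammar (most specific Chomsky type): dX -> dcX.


LHS has context (more than one symbol) and |LHS| ≤ |RHS|
Classification: Type 1 (Context-Sensitive)


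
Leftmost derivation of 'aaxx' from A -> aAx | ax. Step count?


Derivation: A => aAx => aaxx
Steps: 2


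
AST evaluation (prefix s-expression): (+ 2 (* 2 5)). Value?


Evaluate inner: (* 2 5) = 10
Evaluate root: (+ 2 10) = 12
Result: 12


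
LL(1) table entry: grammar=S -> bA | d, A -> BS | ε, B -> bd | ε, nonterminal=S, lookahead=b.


For [S, b]: 'b' ∈ FIRST(bA)
Entry: S -> bA


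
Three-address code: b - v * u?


Break into single-operator statements:
t1 = v * u
t2 = b - t1


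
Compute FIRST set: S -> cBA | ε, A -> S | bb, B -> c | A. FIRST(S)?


Per alternative of S: FIRST(cBA) = {c}; FIRST(ε) = {ε}
FIRST(S) = {c, ε}


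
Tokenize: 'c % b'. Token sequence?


Scan left to right, longest-match per lexeme
Tokens: ID(c), OP(%), ID(b)


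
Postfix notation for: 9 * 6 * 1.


Left to right (same or higher precedence on left)
Postfix: 9 6 * 1 *


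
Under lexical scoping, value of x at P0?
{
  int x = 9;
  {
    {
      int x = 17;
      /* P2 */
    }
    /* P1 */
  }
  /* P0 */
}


x declared in the same block as P0
x = 9


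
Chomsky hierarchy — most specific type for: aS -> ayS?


LHS has context (more than one symbol) and |LHS| ≤ |RHS|
Classification: Type 1 (Context-Sensitive)


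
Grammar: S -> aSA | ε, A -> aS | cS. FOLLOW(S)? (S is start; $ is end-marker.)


$ ∈ FOLLOW(S). For each A -> αBβ: add FIRST(β)\{ε} to FOLLOW(B); if β nullable, add FOLLOW(A).
FOLLOW(S) = {$, a, c}


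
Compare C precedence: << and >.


'<<' is shift (level 8); '>' is relational (level 7)
Higher level binds tighter
'<<' has higher precedence than '>'


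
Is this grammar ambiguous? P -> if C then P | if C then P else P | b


dangling else: 'if C then if C then b else b' parses two ways
Ambiguous


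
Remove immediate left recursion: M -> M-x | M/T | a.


Left-recursive alternatives: M-x, M/T; non-recursive: a
Introduce M': M -> aM', M' -> -xM' | /TM' | ε


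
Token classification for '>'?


Pattern: operator symbol
Type: OPERATOR


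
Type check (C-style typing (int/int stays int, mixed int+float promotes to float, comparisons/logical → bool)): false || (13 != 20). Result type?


Operand types: bool || bool
Rule: logical operators take bool operands and yield bool
Result type: bool


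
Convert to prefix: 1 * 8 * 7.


left-to-right (same/higher precedence on left): tree is (* (* 1 8) 7)
Prefix: * * 1 8 7


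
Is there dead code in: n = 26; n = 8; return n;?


first assignment to n is overwritten before any read
Dead: 'n = 26'


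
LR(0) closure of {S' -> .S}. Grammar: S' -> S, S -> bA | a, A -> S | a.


Start: S' -> .S
For each item with dot before a nonterminal B, add B -> .γ for every B-production
Closure: [S' -> .S, S -> .bA, S -> .a]


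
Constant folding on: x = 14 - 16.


14 - 16 = -2 at compile time
Optimized: x = -2


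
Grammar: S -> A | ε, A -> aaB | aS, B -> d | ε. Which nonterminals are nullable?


A nonterminal is nullable iff some alternative derives ε (directly, or every symbol in it is nullable)
Nullable: {B, S}


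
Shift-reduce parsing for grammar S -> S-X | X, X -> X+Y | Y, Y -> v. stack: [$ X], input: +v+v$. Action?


shift '+' to continue X -> X+Y
Action: shift


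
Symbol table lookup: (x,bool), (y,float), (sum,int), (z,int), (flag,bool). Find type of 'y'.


Lookup 'y' → type float


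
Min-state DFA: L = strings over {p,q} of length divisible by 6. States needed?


Track length mod 6: states 0..5, accept at 0
Minimal DFA: 6 states


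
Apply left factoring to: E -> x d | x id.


Common prefix: 'x'
Factored: E -> x E', E' -> d | id


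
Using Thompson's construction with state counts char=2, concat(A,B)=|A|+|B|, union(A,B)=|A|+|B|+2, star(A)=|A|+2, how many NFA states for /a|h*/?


Syntax tree has 2 char leaf(s), 1 union(s), 1 star(s)
chars contribute 2×2 = 4; each union adds +2; each star adds +2
Total: 4 + 2 + 2 = 8 states


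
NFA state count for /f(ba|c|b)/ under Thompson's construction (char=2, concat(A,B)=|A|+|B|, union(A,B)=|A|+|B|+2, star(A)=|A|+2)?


Syntax tree has 5 char leaf(s), 2 union(s), 0 star(s)
chars contribute 5×2 = 10; each union adds +2; each star adds +2
Total: 10 + 4 + 0 = 14 states


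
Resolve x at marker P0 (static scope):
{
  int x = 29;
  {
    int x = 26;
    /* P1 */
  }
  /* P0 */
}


x declared in the same block as P0
x = 29


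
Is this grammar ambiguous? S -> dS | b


right-linear, alternatives start with distinct terminals 'd' vs 'b': unique leftmost derivation
Unambiguous


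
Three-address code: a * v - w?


Break into single-operator statements:
t1 = a * v
t2 = t1 - w


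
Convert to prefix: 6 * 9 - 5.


left-to-right (same/higher precedence on left): tree is (- (* 6 9) 5)
Prefix: - * 6 9 5


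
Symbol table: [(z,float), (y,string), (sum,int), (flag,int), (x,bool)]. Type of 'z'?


Lookup 'z' → type float


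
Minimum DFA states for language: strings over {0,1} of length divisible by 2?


Track length mod 2: states 0..1, accept at 0
Minimal DFA: 2 states


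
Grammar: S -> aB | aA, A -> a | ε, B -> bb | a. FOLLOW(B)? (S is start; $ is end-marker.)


$ ∈ FOLLOW(S). For each A -> αBβ: add FIRST(β)\{ε} to FOLLOW(B); if β nullable, add FOLLOW(A).
FOLLOW(B) = {$}


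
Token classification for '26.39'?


Pattern: digits with a decimal point
Type: FLOAT_LITERAL


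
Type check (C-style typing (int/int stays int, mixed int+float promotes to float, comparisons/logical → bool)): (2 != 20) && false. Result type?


Operand types: bool && bool
Rule: logical operators take bool operands and yield bool
Result type: bool


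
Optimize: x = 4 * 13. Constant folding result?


4 * 13 = 52 at compile time
Optimized: x = 52


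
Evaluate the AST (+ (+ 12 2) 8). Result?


Evaluate inner: (+ 12 2) = 14
Evaluate root: (+ 14 8) = 22
Result: 22


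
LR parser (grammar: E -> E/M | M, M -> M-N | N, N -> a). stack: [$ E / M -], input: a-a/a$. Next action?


no handle; shift 'a'
Action: shift


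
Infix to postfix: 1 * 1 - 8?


Left to right (same or higher precedence on left)
Postfix: 1 1 * 8 -


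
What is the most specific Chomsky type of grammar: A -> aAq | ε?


Single nonterminal LHS, but a^n q^n is not regular
Classification: Type 2 (Context-Free)


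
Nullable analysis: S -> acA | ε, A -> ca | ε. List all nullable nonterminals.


A nonterminal is nullable iff some alternative derives ε (directly, or every symbol in it is nullable)
Nullable: {A, S}


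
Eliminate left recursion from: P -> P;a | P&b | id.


Left-recursive alternatives: P;a, P&b; non-recursive: id
Introduce P': P -> idP', P' -> ;aP' | &bP' | ε


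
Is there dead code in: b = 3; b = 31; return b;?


first assignment to b is overwritten before any read
Dead: 'b = 3'


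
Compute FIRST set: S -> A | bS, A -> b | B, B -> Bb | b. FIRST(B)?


Per alternative of B: FIRST(Bb) = {b}; FIRST(b) = {b}
FIRST(B) = {b}


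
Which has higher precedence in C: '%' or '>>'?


'%' is multiplicative (level 10); '>>' is shift (level 8)
Higher level binds tighter
'%' has higher precedence than '>>'


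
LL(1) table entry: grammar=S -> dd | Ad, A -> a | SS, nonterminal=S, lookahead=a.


For [S, a]: 'a' ∈ FIRST(Ad)
Entry: S -> Ad


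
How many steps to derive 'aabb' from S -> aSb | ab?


Derivation: S => aSb => aabb
Steps: 2


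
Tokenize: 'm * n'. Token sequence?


Scan left to right, longest-match per lexeme
Tokens: ID(m), OP(*), ID(n)


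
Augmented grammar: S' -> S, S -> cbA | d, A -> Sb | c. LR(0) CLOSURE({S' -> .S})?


Start: S' -> .S
For each item with dot before a nonterminal B, add B -> .γ for every B-production
Closure: [S' -> .S, S -> .cbA, S -> .d]


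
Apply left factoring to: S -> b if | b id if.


Common prefix: 'b'
Factored: S -> b S', S' -> if | id if


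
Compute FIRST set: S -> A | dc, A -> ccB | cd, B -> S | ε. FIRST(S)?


Per alternative of S: FIRST(A) = {c}; FIRST(dc) = {d}
FIRST(S) = {c, d}


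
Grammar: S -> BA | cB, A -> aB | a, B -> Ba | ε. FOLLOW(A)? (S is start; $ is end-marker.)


$ ∈ FOLLOW(S). For each A -> αBβ: add FIRST(β)\{ε} to FOLLOW(B); if β nullable, add FOLLOW(A).
FOLLOW(A) = {$}


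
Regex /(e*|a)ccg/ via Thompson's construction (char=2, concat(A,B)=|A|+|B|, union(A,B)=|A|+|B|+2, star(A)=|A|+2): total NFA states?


Syntax tree has 5 char leaf(s), 1 union(s), 1 star(s)
chars contribute 5×2 = 10; each union adds +2; each star adds +2
Total: 10 + 2 + 2 = 14 states


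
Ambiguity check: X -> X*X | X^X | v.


'v*v^v' has two parse trees (no precedence encoded between * and ^)
Ambiguous


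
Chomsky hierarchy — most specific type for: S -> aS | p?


Right-linear: every RHS is a terminal or a terminal followed by one nonterminal
Classification: Type 3 (Regular)


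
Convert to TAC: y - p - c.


Break into single-operator statements:
t1 = y - p
t2 = t1 - c


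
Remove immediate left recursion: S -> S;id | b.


Left-recursive alternatives: S;id; non-recursive: b
Introduce S': S -> bS', S' -> ;idS' | ε


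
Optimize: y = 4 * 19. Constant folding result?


4 * 19 = 76 at compile time
Optimized: y = 76


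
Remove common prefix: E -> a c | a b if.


Common prefix: 'a'
Factored: E -> a E', E' -> c | b if


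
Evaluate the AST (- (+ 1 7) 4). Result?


Evaluate inner: (+ 1 7) = 8
Evaluate root: (- 8 4) = 4
Result: 4


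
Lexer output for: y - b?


Scan left to right, longest-match per lexeme
Tokens: ID(y), OP(-), ID(b)


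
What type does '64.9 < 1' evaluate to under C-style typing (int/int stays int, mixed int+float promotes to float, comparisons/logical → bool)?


Operand types: float < int
Rule: comparison yields bool
Result type: bool


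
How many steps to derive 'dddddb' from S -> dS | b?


Derivation: S => dS => ddS => dddS => ddddS => dddddS => dddddb
Steps: 6


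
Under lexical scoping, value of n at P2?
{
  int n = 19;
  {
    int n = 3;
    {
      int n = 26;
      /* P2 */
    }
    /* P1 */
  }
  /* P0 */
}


n declared in the same block as P2
n = 26


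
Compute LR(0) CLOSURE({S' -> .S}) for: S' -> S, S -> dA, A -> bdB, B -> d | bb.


Start: S' -> .S
For each item with dot before a nonterminal B, add B -> .γ for every B-production
Closure: [S' -> .S, S -> .dA]


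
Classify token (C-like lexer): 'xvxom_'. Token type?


Pattern: letter/underscore followed by alphanumerics, not a keyword
Type: IDENTIFIER


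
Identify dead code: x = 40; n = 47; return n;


x is assigned but never read
Dead: 'x = 40'


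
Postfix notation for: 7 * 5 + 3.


Left to right (same or higher precedence on left)
Postfix: 7 5 * 3 +


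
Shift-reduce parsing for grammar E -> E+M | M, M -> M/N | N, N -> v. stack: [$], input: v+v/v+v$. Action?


no handle on stack; shift 'v'
Action: shift


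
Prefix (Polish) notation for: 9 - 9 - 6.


left-to-right (same/higher precedence on left): tree is (- (- 9 9) 6)
Prefix: - - 9 9 6


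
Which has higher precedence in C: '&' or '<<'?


'<<' is shift (level 8); '&' is bitwise AND (level 5)
Higher level binds tighter
'<<' has higher precedence than '&'


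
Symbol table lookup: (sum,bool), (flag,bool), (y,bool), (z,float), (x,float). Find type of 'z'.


Lookup 'z' → type float


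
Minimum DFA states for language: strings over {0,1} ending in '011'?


Track the longest suffix of input matching a prefix of '011': 4 classes (prefixes of length 0..3)
Minimal DFA: 4 states


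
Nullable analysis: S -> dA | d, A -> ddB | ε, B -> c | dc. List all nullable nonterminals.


A nonterminal is nullable iff some alternative derives ε (directly, or every symbol in it is nullable)
Nullable: {A}


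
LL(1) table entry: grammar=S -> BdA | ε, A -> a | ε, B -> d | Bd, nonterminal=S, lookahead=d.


For [S, d]: 'd' ∈ FIRST(BdA)
Entry: S -> BdA


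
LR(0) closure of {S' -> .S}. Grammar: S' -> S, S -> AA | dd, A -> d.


Start: S' -> .S
For each item with dot before a nonterminal B, add B -> .γ for every B-production
Closure: [S' -> .S, S -> .AA, S -> .dd, A -> .d]


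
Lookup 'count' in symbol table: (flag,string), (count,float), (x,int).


Lookup 'count' → type float


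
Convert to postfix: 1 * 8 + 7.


Left to right (same or higher precedence on left)
Postfix: 1 8 * 7 +


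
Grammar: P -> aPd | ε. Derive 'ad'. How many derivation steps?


Derivation: P => aPd => ad
Steps: 2


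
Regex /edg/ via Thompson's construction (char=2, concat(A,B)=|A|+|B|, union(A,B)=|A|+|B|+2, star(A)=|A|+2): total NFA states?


Syntax tree has 3 char leaf(s), 0 union(s), 0 star(s)
chars contribute 3×2 = 6; each union adds +2; each star adds +2
Total: 6 + 0 + 0 = 6 states


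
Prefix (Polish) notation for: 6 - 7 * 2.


'*' binds tighter: tree is (- 6 (* 7 2))
Prefix: - 6 * 7 2


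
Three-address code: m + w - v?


Break into single-operator statements:
t1 = m + w
t2 = t1 - v


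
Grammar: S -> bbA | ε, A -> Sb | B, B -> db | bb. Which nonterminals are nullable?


A nonterminal is nullable iff some alternative derives ε (directly, or every symbol in it is nullable)
Nullable: {S}


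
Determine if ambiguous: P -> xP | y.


right-linear, alternatives start with distinct terminals 'x' vs 'y': unique leftmost derivation
Unambiguous


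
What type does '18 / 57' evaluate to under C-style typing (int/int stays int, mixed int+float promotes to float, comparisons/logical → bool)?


Operand types: int / int
Rule: mixed int/float promotes to float; int/int stays int
Result type: int


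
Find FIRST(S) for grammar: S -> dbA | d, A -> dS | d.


Per alternative of S: FIRST(dbA) = {d}; FIRST(d) = {d}
FIRST(S) = {d}


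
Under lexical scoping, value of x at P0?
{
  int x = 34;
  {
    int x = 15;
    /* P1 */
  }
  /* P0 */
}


x declared in the same block as P0
x = 34


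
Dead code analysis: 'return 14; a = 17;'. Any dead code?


statement follows a return and is unreachable
Dead: 'a = 17'


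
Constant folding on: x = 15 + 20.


15 + 20 = 35 at compile time
Optimized: x = 35


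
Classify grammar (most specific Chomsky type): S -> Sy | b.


Left-linear: every RHS is a terminal or one nonterminal followed by a terminal
Classification: Type 3 (Regular)


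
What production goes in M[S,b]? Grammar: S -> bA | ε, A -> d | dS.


For [S, b]: 'b' ∈ FIRST(bA)
Entry: S -> bA


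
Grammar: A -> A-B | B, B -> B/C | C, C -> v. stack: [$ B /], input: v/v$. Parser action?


no handle; shift 'v'
Action: shift


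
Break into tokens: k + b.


Scan left to right, longest-match per lexeme
Tokens: ID(k), OP(+), ID(b)


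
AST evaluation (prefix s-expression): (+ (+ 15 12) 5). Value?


Evaluate inner: (+ 15 12) = 27
Evaluate root: (+ 27 5) = 32
Result: 32


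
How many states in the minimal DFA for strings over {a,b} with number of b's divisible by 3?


Track (count of b) mod 3: states 0..2, accept at 0
Minimal DFA: 3 states


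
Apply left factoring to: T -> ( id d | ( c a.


Common prefix: '('
Factored: T -> ( T', T' -> id d | c a


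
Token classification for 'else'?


Pattern: reserved word
Type: KEYWORD


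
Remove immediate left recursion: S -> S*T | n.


Left-recursive alternatives: S*T; non-recursive: n
Introduce S': S -> nS', S' -> *TS' | ε


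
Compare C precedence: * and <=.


'*' is multiplicative (level 10); '<=' is relational (level 7)
Higher level binds tighter
'*' has higher precedence than '<='


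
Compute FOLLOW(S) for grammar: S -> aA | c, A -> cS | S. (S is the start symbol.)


$ ∈ FOLLOW(S). For each A -> αBβ: add FIRST(β)\{ε} to FOLLOW(B); if β nullable, add FOLLOW(A).
FOLLOW(S) = {$}


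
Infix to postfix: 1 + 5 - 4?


Left to right (same or higher precedence on left)
Postfix: 1 5 + 4 -


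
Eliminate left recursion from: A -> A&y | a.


Left-recursive alternatives: A&y; non-recursive: a
Introduce A': A -> aA', A' -> &yA' | ε


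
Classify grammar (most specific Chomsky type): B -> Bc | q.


Left-linear: every RHS is a terminal or one nonterminal followed by a terminal
Classification: Type 3 (Regular)


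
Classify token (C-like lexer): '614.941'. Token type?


Pattern: digits with a decimal point
Type: FLOAT_LITERAL


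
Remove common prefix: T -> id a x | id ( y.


Common prefix: 'id'
Factored: T -> id T', T' -> a x | ( y


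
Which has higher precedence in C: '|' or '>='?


'>=' is relational (level 7); '|' is bitwise OR (level 3)
Higher level binds tighter
'>=' has higher precedence than '|'


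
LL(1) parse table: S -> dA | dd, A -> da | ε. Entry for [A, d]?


For [A, d]: 'd' ∈ FIRST(da)
Entry: A -> da


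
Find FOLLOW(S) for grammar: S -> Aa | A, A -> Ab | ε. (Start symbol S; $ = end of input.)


$ ∈ FOLLOW(S). For each A -> αBβ: add FIRST(β)\{ε} to FOLLOW(B); if β nullable, add FOLLOW(A).
FOLLOW(S) = {$}


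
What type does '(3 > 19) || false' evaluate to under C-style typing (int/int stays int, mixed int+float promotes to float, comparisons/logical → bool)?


Operand types: bool || bool
Rule: logical operators take bool operands and yield bool
Result type: bool


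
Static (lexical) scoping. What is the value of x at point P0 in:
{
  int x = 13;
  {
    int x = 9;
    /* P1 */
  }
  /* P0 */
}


x declared in the same block as P0
x = 13


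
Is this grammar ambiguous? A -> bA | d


right-linear, alternatives start with distinct terminals 'b' vs 'd': unique leftmost derivation
Unambiguous


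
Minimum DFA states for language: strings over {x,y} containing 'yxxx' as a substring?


KMP-style automaton: 4 progress states + 1 absorbing accept = 5
Minimal DFA: 5 states


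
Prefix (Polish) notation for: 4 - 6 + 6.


left-to-right (same/higher precedence on left): tree is (+ (- 4 6) 6)
Prefix: + - 4 6 6


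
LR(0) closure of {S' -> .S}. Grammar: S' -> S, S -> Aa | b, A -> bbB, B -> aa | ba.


Start: S' -> .S
For each item with dot before a nonterminal B, add B -> .γ for every B-production
Closure: [S' -> .S, S -> .Aa, S -> .b, A -> .bbB]


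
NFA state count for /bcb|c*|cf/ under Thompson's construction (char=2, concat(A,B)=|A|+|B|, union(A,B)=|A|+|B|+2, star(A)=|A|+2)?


Syntax tree has 6 char leaf(s), 2 union(s), 1 star(s)
chars contribute 6×2 = 12; each union adds +2; each star adds +2
Total: 12 + 4 + 2 = 18 states


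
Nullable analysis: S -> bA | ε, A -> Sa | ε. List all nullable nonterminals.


A nonterminal is nullable iff some alternative derives ε (directly, or every symbol in it is nullable)
Nullable: {A, S}


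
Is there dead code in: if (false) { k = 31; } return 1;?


condition is constant false, so the whole block is unreachable
Dead: 'if (false) { k = 31; }'


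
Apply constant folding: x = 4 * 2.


4 * 2 = 8 at compile time
Optimized: x = 8


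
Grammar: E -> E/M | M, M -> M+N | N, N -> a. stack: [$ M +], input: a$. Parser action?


no handle; shift 'a'
Action: shift


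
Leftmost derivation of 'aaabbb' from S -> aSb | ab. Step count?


Derivation: S => aSb => aaSbb => aaabbb
Steps: 3


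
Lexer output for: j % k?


Scan left to right, longest-match per lexeme
Tokens: ID(j), OP(%), ID(k)


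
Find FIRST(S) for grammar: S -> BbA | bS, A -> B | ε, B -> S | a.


Per alternative of S: FIRST(BbA) = {a, b}; FIRST(bS) = {b}
FIRST(S) = {a, b}


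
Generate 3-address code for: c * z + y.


Break into single-operator statements:
t1 = c * z
t2 = t1 + y


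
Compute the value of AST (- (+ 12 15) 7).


Evaluate inner: (+ 12 15) = 27
Evaluate root: (- 27 7) = 20
Result: 20


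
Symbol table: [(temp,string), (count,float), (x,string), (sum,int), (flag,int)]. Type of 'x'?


Lookup 'x' → type string


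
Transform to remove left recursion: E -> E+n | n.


Left-recursive alternatives: E+n; non-recursive: n
Introduce E': E -> nE', E' -> +nE' | ε


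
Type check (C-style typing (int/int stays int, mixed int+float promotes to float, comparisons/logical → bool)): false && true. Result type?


Operand types: bool && bool
Rule: logical operators take bool operands and yield bool
Result type: bool


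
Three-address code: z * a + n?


Break into single-operator statements:
t1 = z * a
t2 = t1 + n


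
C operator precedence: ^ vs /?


'/' is multiplicative (level 10); '^' is bitwise XOR (level 4)
Higher level binds tighter
'/' has higher precedence than '^'


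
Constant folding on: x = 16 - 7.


16 - 7 = 9 at compile time
Optimized: x = 9


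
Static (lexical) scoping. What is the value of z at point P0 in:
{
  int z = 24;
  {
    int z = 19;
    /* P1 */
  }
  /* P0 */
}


z declared in the same block as P0
z = 24


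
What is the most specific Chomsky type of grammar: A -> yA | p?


Right-linear: every RHS is a terminal or a terminal followed by one nonterminal
Classification: Type 3 (Regular)


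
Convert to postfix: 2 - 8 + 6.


Left to right (same or higher precedence on left)
Postfix: 2 8 - 6 +


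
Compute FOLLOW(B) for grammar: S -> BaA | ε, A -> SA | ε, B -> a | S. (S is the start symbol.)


$ ∈ FOLLOW(S). For each A -> αBβ: add FIRST(β)\{ε} to FOLLOW(B); if β nullable, add FOLLOW(A).
FOLLOW(B) = {a}


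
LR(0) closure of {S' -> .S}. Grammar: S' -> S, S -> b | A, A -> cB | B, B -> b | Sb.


Start: S' -> .S
For each item with dot before a nonterminal B, add B -> .γ for every B-production
Closure: [S' -> .S, S -> .b, S -> .A, A -> .cB, A -> .B, B -> .b, B -> .Sb]


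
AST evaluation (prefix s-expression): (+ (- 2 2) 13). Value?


Evaluate inner: (- 2 2) = 0
Evaluate root: (+ 0 13) = 13
Result: 13


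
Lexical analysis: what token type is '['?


Pattern: delimiter/punctuation
Type: PUNCTUATION


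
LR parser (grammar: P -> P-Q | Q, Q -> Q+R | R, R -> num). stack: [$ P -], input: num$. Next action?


no handle ('P-' is not any RHS); shift 'num'
Action: shift


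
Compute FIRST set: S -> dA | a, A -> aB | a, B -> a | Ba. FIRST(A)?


Per alternative of A: FIRST(aB) = {a}; FIRST(a) = {a}
FIRST(A) = {a}


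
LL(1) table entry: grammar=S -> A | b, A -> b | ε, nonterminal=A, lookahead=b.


For [A, b]: 'b' ∈ FIRST(b)
Entry: A -> b


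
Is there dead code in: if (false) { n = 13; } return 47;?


condition is constant false, so the whole block is unreachable
Dead: 'if (false) { n = 13; }'


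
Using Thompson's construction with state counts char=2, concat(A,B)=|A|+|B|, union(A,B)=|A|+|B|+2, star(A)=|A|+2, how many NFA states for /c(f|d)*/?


Syntax tree has 3 char leaf(s), 1 union(s), 1 star(s)
chars contribute 3×2 = 6; each union adds +2; each star adds +2
Total: 6 + 2 + 2 = 10 states


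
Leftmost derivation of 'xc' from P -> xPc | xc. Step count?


Derivation: P => xc
Steps: 1


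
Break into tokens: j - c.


Scan left to right, longest-match per lexeme
Tokens: ID(j), OP(-), ID(c)


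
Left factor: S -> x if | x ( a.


Common prefix: 'x'
Factored: S -> x S', S' -> if | ( a


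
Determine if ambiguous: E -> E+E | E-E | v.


'v+v-v' has two parse trees (no precedence encoded between + and -)
Ambiguous


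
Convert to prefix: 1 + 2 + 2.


left-to-right (same/higher precedence on left): tree is (+ (+ 1 2) 2)
Prefix: + + 1 2 2


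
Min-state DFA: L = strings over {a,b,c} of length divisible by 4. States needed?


Track length mod 4: states 0..3, accept at 0
Minimal DFA: 4 states


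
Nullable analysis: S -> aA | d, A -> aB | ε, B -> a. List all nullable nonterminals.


A nonterminal is nullable iff some alternative derives ε (directly, or every symbol in it is nullable)
Nullable: {A}


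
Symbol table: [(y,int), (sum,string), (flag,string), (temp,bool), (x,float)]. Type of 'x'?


Lookup 'x' → type float


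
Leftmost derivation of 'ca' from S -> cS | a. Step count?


Derivation: S => cS => ca
Steps: 2


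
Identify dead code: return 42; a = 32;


statement follows a return and is unreachable
Dead: 'a = 32'


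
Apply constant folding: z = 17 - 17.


17 - 17 = 0 at compile time
Optimized: z = 0


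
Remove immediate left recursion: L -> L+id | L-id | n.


Left-recursive alternatives: L+id, L-id; non-recursive: n
Introduce L': L -> nL', L' -> +idL' | -idL' | ε


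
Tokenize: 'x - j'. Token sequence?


Scan left to right, longest-match per lexeme
Tokens: ID(x), OP(-), ID(j)


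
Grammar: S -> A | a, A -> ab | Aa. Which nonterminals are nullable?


A nonterminal is nullable iff some alternative derives ε (directly, or every symbol in it is nullable)
Nullable: {}


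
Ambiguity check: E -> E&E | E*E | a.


'a&a*a' has two parse trees (no precedence encoded between & and *)
Ambiguous


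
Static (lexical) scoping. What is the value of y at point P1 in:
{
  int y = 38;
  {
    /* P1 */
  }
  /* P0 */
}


P1's block does not declare y; resolves to the enclosing declaration at depth 0
y = 38


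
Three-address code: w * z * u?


Break into single-operator statements:
t1 = w * z
t2 = t1 * u


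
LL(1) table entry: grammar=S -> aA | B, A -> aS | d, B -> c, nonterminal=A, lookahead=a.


For [A, a]: 'a' ∈ FIRST(aS)
Entry: A -> aS


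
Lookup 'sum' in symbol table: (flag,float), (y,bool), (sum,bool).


Lookup 'sum' → type bool


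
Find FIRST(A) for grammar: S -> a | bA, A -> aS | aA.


Per alternative of A: FIRST(aS) = {a}; FIRST(aA) = {a}
FIRST(A) = {a}


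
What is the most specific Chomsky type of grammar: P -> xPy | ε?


Single nonterminal LHS, but x^n y^n is not regular
Classification: Type 2 (Context-Free)


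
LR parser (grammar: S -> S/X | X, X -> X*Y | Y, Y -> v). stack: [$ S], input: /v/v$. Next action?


shift '/' to continue S -> S/X
Action: shift


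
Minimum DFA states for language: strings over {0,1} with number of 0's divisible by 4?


Track (count of 0) mod 4: states 0..3, accept at 0
Minimal DFA: 4 states


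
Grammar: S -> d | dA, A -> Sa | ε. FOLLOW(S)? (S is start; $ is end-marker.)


$ ∈ FOLLOW(S). For each A -> αBβ: add FIRST(β)\{ε} to FOLLOW(B); if β nullable, add FOLLOW(A).
FOLLOW(S) = {$, a}


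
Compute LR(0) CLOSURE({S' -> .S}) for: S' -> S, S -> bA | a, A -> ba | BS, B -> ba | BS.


Start: S' -> .S
For each item with dot before a nonterminal B, add B -> .γ for every B-production
Closure: [S' -> .S, S -> .bA, S -> .a]


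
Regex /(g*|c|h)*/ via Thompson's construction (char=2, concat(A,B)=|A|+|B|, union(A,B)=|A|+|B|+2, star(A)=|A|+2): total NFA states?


Syntax tree has 3 char leaf(s), 2 union(s), 2 star(s)
chars contribute 3×2 = 6; each union adds +2; each star adds +2
Total: 6 + 4 + 4 = 14 states


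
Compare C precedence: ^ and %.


'%' is multiplicative (level 10); '^' is bitwise XOR (level 4)
Higher level binds tighter
'%' has higher precedence than '^'


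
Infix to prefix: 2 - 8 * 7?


'*' binds tighter: tree is (- 2 (* 8 7))
Prefix: - 2 * 8 7


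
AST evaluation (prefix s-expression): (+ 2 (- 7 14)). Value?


Evaluate inner: (- 7 14) = -7
Evaluate root: (+ 2 -7) = -5
Result: -5


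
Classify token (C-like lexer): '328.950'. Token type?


Pattern: digits with a decimal point
Type: FLOAT_LITERAL


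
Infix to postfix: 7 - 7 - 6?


Left to right (same or higher precedence on left)
Postfix: 7 7 - 6 -


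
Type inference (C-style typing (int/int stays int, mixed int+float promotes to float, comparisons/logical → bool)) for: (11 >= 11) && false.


Operand types: bool && bool
Rule: logical operators take bool operands and yield bool
Result type: bool


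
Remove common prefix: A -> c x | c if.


Common prefix: 'c'
Factored: A -> c A', A' -> x | if


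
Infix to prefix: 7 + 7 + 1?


left-to-right (same/higher precedence on left): tree is (+ (+ 7 7) 1)
Prefix: + + 7 7 1


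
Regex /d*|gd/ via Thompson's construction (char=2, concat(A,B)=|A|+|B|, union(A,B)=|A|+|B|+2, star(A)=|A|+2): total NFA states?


Syntax tree has 3 char leaf(s), 1 union(s), 1 star(s)
chars contribute 3×2 = 6; each union adds +2; each star adds +2
Total: 6 + 2 + 2 = 10 states


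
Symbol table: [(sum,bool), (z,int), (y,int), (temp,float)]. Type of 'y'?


Lookup 'y' → type int


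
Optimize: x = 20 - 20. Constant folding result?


20 - 20 = 0 at compile time
Optimized: x = 0


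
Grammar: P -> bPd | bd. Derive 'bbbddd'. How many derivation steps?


Derivation: P => bPd => bbPdd => bbbddd
Steps: 3


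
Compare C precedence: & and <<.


'<<' is shift (level 8); '&' is bitwise AND (level 5)
Higher level binds tighter
'<<' has higher precedence than '&'


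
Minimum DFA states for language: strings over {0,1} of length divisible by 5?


Track length mod 5: states 0..4, accept at 0
Minimal DFA: 5 states


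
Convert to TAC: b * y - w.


Break into single-operator statements:
t1 = b * y
t2 = t1 - w


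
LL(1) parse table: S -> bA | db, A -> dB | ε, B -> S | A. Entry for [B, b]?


For [B, b]: 'b' ∈ FIRST(S)
Entry: B -> S


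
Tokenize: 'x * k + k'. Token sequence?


Scan left to right, longest-match per lexeme
Tokens: ID(x), OP(*), ID(k), OP(+), ID(k)


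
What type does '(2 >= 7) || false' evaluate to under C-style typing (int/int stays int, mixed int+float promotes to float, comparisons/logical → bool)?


Operand types: bool || bool
Rule: logical operators take bool operands and yield bool
Result type: bool


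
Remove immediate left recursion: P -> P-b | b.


Left-recursive alternatives: P-b; non-recursive: b
Introduce P': P -> bP', P' -> -bP' | ε


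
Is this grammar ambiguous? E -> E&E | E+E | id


'id&id+id' has two parse trees (no precedence encoded between & and +)
Ambiguous


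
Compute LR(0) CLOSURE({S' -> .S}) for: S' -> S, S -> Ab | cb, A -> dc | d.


Start: S' -> .S
For each item with dot before a nonterminal B, add B -> .γ for every B-production
Closure: [S' -> .S, S -> .Ab, S -> .cb, A -> .dc, A -> .d]


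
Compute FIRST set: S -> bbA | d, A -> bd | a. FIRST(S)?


Per alternative of S: FIRST(bbA) = {b}; FIRST(d) = {d}
FIRST(S) = {b, d}


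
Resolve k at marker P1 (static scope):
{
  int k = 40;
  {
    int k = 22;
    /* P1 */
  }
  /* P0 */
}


k declared in the same block as P1
k = 22


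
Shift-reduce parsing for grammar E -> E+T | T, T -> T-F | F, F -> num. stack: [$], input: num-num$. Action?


no handle on stack; shift 'num'
Action: shift


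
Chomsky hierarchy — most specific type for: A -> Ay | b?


Left-linear: every RHS is a terminal or one nonterminal followed by a terminal
Classification: Type 3 (Regular)


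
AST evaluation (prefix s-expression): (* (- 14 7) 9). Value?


Evaluate inner: (- 14 7) = 7
Evaluate root: (* 7 9) = 63
Result: 63


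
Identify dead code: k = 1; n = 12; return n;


k is assigned but never read
Dead: 'k = 1'


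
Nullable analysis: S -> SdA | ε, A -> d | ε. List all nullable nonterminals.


A nonterminal is nullable iff some alternative derives ε (directly, or every symbol in it is nullable)
Nullable: {A, S}


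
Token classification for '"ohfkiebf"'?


Pattern: double-quoted sequence
Type: STRING_LITERAL


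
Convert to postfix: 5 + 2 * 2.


* has higher precedence, evaluate 2*2 first
Postfix: 5 2 2 * +


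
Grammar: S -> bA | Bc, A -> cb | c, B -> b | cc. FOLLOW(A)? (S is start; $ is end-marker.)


$ ∈ FOLLOW(S). For each A -> αBβ: add FIRST(β)\{ε} to FOLLOW(B); if β nullable, add FOLLOW(A).
FOLLOW(A) = {$}
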